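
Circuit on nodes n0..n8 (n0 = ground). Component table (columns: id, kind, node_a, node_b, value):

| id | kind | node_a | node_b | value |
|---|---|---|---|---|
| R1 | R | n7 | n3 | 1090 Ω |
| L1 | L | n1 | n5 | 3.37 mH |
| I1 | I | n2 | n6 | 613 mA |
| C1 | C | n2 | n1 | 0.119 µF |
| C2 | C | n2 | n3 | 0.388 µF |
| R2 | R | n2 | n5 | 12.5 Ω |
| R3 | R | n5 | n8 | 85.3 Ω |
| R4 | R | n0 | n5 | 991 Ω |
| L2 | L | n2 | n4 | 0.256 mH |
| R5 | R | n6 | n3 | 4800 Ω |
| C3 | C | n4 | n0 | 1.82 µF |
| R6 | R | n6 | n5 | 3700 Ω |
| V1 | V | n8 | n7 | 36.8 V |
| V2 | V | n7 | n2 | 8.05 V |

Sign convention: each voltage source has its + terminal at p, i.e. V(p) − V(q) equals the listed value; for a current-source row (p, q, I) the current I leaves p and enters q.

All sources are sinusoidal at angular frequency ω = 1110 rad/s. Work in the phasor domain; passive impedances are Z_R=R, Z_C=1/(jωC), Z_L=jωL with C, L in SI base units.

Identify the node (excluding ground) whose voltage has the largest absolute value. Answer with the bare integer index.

Apply KCL at each of the 8 non-ground nodes and solve the resulting linear system.
Node n1: branches {L1, C1} → V_1 = 7.839+3.735j
Node n2: branches {I1, C1, C2, R2, L2, V2} → V_2 = -1.864+3.911j
Node n3: branches {R1, C2, R5} → V_3 = 224.9-90.46j
Node n4: branches {L2, C3} → V_4 = -1.866+3.913j
Node n5: branches {L1, R2, R3, R4, R6} → V_5 = 7.834+3.735j
Node n6: branches {I1, R5, R6} → V_6 = 1383-37.27j
Node n7: branches {R1, V1, V2} → V_7 = 6.186+3.911j
Node n8: branches {R3, V1} → V_8 = 42.99+3.911j
Source currents: i(V1)=-0.4121-0.002062j, i(V2)=-0.2114-0.08864j

6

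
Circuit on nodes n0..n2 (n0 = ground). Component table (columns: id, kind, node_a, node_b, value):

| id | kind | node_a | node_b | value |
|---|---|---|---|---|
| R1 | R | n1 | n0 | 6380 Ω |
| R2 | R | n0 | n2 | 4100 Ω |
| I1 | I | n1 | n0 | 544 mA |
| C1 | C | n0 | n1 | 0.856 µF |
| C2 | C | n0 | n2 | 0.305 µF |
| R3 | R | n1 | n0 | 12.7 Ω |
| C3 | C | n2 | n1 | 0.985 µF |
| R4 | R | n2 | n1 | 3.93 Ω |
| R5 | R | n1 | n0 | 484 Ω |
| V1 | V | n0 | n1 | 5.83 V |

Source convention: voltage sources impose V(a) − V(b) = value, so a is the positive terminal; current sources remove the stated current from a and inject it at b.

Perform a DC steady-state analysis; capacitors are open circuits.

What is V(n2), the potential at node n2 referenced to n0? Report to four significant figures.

-5.824 V

MNA unknowns: 2 node voltages V₁..V_2 plus 1 source current (V1)
R1: Y=0.0001567 on G[1,0]
R2: Y=0.0002439 on G[0,2]
I1: z[1]−=0.544, z[0]+=0.544
C1: Y=0.000 on G[0,1]
C2: Y=0.000 on G[0,2]
R3: Y=0.07874 on G[1,0]
C3: Y=0.000 on G[2,1]
R4: Y=0.2545 on G[2,1]
R5: Y=0.002066 on G[1,0]
V1: row V0−V1=5.83, i_V1 at 0,1
solve → V1=-5.830, V2=-5.824
aux → i_V1=0.07057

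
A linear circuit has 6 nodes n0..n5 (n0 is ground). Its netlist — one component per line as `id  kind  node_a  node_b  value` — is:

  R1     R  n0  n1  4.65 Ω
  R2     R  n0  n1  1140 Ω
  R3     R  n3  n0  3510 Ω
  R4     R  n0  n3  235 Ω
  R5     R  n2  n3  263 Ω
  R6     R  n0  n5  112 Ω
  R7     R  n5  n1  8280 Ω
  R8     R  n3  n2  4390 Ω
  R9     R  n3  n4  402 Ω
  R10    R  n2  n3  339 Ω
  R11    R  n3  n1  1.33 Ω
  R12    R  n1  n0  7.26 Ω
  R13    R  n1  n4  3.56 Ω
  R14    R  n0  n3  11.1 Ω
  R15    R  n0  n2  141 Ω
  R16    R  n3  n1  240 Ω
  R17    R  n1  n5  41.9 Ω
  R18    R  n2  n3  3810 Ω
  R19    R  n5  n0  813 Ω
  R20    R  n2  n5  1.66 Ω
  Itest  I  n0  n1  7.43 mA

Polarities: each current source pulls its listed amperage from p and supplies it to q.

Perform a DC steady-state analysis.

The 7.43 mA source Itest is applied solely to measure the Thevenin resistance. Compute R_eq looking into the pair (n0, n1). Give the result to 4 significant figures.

MNA unknowns: 5 node voltages V₁..V_5
R1: Y=0.2151 on G[0,1]
R2: Y=0.0008772 on G[0,1]
R3: Y=0.0002849 on G[3,0]
R4: Y=0.004255 on G[0,3]
R5: Y=0.003802 on G[2,3]
R6: Y=0.008929 on G[0,5]
R7: Y=0.0001208 on G[5,1]
R8: Y=0.0002278 on G[3,2]
R9: Y=0.002488 on G[3,4]
R10: Y=0.002950 on G[2,3]
R11: Y=0.7519 on G[3,1]
R12: Y=0.1377 on G[1,0]
R13: Y=0.2809 on G[1,4]
R14: Y=0.09009 on G[0,3]
R15: Y=0.007092 on G[0,2]
R16: Y=0.004167 on G[3,1]
R17: Y=0.02387 on G[1,5]
R18: Y=0.0002625 on G[2,3]
R19: Y=0.001230 on G[5,0]
R20: Y=0.6024 on G[2,5]
Itest: z[0]−=0.00743, z[1]+=0.00743
solve → V1=0.01657, V2=0.01034, V3=0.01469, V4=0.01655, V5=0.01041

R_eq = 2.230 Ω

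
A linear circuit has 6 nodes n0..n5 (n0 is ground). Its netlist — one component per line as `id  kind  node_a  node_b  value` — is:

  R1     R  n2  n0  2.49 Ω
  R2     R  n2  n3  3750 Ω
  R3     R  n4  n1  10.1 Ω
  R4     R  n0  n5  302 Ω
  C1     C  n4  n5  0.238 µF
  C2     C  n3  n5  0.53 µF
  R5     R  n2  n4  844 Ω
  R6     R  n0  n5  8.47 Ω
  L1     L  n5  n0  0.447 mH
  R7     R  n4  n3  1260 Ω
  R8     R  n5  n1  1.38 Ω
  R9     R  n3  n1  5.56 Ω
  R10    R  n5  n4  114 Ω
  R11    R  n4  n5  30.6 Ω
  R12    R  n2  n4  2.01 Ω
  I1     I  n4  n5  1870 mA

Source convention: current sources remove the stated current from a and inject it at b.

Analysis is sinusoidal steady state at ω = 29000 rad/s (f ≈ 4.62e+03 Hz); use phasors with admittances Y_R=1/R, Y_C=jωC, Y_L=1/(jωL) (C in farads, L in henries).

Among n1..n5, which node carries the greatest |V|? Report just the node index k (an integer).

Apply KCL at each of the 5 non-ground nodes and solve the resulting linear system.
Node n1: branches {R3, R8, R9} → V_1 = 4.124+1.675j
Node n2: branches {R1, R2, R5, R12} → V_2 = -1.902+0.4576j
Node n3: branches {R2, C2, R7, R9} → V_3 = 4.081+1.762j
Node n4: branches {R3, C1, R5, R7, R10, R11, R12, I1} → V_4 = -3.436+0.8255j
Node n5: branches {R4, C1, C2, R6, L1, R8, R10, R11, I1} → V_5 = 5.168+1.770j

5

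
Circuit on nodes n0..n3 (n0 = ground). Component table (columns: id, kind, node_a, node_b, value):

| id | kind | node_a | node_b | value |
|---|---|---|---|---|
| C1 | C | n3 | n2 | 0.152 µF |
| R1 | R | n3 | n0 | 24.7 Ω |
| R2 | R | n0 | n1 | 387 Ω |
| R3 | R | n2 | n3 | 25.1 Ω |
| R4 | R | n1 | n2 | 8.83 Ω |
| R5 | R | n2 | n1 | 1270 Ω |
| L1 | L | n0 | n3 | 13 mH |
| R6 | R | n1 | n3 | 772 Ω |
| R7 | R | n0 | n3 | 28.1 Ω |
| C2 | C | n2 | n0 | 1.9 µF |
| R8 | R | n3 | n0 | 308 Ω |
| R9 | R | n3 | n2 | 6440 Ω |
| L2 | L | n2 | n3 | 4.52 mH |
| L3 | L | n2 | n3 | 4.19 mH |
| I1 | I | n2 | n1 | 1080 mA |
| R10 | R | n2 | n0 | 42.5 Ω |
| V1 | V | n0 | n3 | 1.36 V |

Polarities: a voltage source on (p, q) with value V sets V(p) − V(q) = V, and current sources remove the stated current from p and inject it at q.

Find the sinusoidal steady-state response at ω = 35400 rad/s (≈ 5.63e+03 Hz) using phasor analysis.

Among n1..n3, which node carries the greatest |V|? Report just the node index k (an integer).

Element admittances at ω=35400 rad/s:
  Y(C1) = 0.000+0.005381j S between n3,n2
  Y(R1) = 0.04049+0.000j S between n3,n0
  Y(R2) = 0.002584+0.000j S between n0,n1
  Y(R3) = 0.03984+0.000j S between n2,n3
  Y(R4) = 0.1133+0.000j S between n1,n2
  Y(R5) = 0.0007874+0.000j S between n2,n1
  Y(L1) = 0.000-0.002173j S between n0,n3
  Y(R6) = 0.001295+0.000j S between n1,n3
  Y(R7) = 0.03559+0.000j S between n0,n3
  Y(C2) = 0.000+0.06726j S between n2,n0
  Y(R8) = 0.003247+0.000j S between n3,n0
  Y(R9) = 0.0001553+0.000j S between n3,n2
  Y(L2) = 0.000-0.006250j S between n2,n3
  Y(L3) = 0.000-0.006742j S between n2,n3
  I1: injects 1.08 A into n1 (from n2)
  Y(R10) = 0.02353+0.000j S between n2,n0
  V1: constraint V(n0)−V(n3) = 1.36
Assemble and solve the 4×4 MNA system:
  V(n1)=8.480+0.7371j  V(n2)=-0.6862+0.7622j  V(n3)=-1.360+0.000j
  i(V1)=-0.1534-0.02336j

1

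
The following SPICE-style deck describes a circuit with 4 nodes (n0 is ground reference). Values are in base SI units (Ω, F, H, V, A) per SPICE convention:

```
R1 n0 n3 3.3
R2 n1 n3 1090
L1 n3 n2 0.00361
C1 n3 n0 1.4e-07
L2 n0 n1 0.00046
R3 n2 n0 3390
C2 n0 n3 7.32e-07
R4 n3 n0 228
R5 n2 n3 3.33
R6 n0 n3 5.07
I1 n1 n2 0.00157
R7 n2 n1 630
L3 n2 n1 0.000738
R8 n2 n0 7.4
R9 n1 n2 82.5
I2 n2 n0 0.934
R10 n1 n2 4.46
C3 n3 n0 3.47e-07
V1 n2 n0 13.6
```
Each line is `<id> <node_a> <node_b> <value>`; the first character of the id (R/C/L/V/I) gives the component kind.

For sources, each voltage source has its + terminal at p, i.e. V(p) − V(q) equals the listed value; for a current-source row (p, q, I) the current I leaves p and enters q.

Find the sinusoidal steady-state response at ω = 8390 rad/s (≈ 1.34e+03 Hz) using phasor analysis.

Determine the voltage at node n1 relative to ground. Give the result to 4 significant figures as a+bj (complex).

7.256+3.580j V

Apply KCL at each of the 3 non-ground nodes and solve the resulting linear system.
Node n1: branches {R2, L2, I1, R7, L3, R9, R10} → V_1 = 7.256+3.580j
Node n2: branches {L1, R3, R5, I1, R7, L3, R8, R9, I2, R10, V1} → V_2 = 13.60+0.000j
Node n3: branches {R1, R2, L1, C1, C2, R4, R5, R6, C3} → V_3 = 5.088-0.4092j
Source currents: i(V1)=-6.275+2.035j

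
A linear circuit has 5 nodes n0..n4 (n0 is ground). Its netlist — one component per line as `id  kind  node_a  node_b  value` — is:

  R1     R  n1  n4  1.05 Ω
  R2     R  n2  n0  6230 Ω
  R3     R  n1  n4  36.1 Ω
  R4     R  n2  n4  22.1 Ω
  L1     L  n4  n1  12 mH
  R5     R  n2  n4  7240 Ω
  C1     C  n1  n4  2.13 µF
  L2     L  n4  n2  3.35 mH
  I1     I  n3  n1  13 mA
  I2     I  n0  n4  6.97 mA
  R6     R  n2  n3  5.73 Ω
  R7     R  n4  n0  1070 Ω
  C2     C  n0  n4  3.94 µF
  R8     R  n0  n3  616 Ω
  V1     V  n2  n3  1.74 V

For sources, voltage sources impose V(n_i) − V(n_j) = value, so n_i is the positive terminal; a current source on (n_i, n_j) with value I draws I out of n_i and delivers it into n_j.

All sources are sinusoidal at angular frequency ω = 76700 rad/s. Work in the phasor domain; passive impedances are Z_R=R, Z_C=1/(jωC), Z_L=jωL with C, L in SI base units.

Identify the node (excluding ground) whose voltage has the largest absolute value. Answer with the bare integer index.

3

Element admittances at ω=76700 rad/s:
  Y(R1) = 0.9524+0.000j S between n1,n4
  Y(R2) = 0.0001605+0.000j S between n2,n0
  Y(R3) = 0.02770+0.000j S between n1,n4
  Y(R4) = 0.04525+0.000j S between n2,n4
  Y(L1) = 0.000-0.001086j S between n4,n1
  Y(R5) = 0.0001381+0.000j S between n2,n4
  Y(C1) = 0.000+0.1634j S between n1,n4
  Y(L2) = 0.000-0.003892j S between n4,n2
  I1: injects 0.013 A into n1 (from n3)
  I2: injects 0.00697 A into n4 (from n0)
  Y(R6) = 0.1745+0.000j S between n2,n3
  Y(R7) = 0.0009346+0.000j S between n4,n0
  Y(C2) = 0.000+0.3022j S between n0,n4
  Y(R8) = 0.001623+0.000j S between n0,n3
  V1: constraint V(n2)−V(n3) = 1.74
Assemble and solve the 5×5 MNA system:
  V(n1)=0.01331-0.03581j  V(n2)=-0.2140-0.05009j  V(n3)=-1.954-0.05009j  V(n4)=0.0003998-0.03367j
  i(V1)=-0.2938-8.131e-05j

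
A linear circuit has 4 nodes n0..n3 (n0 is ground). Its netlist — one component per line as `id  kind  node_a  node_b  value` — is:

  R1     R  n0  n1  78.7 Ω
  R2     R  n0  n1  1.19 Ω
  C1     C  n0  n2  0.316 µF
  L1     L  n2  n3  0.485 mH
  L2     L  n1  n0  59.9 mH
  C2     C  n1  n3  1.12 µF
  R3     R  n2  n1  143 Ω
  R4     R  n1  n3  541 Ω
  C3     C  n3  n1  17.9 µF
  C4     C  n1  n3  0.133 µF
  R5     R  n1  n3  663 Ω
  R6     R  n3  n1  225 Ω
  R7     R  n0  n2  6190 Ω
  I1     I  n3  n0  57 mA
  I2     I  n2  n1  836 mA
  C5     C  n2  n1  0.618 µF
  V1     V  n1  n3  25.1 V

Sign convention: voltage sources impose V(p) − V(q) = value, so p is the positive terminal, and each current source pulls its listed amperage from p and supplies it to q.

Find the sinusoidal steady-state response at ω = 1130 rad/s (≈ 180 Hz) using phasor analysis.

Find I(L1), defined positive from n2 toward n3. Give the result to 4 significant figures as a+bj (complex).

-0.6567+0.02910j A

Apply KCL at each of the 3 non-ground nodes and solve the resulting linear system.
Node n1: branches {R1, R2, L2, C2, R3, R4, C3, C4, R5, R6, I2, C5, V1} → V_1 = -0.06236+0.009526j
Node n2: branches {C1, L1, R3, R7, I2, C5} → V_2 = -25.18-0.3504j
Node n3: branches {L1, C2, R4, C3, C4, R5, R6, I1, V1} → V_3 = -25.16+0.009526j
Source currents: i(V1)=0.5179-0.5723j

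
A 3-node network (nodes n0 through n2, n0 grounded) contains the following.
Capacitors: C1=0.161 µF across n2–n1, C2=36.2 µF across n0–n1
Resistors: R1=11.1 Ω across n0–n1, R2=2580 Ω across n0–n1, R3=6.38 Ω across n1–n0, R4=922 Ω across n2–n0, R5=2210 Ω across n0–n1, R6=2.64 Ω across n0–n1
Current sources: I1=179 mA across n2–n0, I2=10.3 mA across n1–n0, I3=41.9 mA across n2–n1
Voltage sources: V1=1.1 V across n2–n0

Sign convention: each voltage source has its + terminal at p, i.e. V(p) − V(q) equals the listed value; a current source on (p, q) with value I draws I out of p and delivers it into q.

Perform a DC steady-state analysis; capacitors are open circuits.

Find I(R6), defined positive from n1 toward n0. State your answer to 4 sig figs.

MNA unknowns: 2 node voltages V₁..V_2 plus 1 source current (V1)
C1: Y=0.000 on G[2,1]
R1: Y=0.09009 on G[0,1]
C2: Y=0.000 on G[0,1]
R2: Y=0.0003876 on G[0,1]
I1: z[2]−=0.179, z[0]+=0.179
R3: Y=0.1567 on G[1,0]
I2: z[1]−=0.0103, z[0]+=0.0103
R4: Y=0.001085 on G[2,0]
I3: z[2]−=0.0419, z[1]+=0.0419
R5: Y=0.0004525 on G[0,1]
R6: Y=0.3788 on G[0,1]
V1: row V2−V0=1.1, i_V1 at 2,0
solve → V1=0.05044, V2=1.100
aux → i_V1=-0.2221

0.01911 A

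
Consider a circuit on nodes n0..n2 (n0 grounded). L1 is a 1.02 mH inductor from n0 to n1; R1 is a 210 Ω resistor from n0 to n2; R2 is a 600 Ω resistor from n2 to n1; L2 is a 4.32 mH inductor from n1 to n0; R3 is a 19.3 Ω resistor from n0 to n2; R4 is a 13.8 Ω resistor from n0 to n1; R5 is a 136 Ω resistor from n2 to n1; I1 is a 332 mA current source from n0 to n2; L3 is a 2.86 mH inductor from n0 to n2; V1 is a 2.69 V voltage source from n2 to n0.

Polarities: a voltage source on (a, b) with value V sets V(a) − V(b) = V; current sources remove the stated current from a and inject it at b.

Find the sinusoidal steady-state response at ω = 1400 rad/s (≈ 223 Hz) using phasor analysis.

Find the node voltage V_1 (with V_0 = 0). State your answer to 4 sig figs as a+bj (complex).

MNA unknowns: 2 node voltages V₁..V_2 plus 1 source current (V1)
L1: Y=0.000-0.7003j on G[0,1]
R1: Y=0.004762+0.000j on G[0,2]
R2: Y=0.001667+0.000j on G[2,1]
L2: Y=0.000-0.1653j on G[1,0]
R3: Y=0.05181+0.000j on G[0,2]
R4: Y=0.07246+0.000j on G[0,1]
R5: Y=0.007353+0.000j on G[2,1]
I1: z[0]−=0.332, z[2]+=0.332
L3: Y=0.000-0.2498j on G[0,2]
V1: row V2−V0=2.69, i_V1 at 2,0
solve → V1=0.002615+0.02778j, V2=2.690+0.000j
aux → i_V1=0.1556+0.6721j

0.002615+0.02778j V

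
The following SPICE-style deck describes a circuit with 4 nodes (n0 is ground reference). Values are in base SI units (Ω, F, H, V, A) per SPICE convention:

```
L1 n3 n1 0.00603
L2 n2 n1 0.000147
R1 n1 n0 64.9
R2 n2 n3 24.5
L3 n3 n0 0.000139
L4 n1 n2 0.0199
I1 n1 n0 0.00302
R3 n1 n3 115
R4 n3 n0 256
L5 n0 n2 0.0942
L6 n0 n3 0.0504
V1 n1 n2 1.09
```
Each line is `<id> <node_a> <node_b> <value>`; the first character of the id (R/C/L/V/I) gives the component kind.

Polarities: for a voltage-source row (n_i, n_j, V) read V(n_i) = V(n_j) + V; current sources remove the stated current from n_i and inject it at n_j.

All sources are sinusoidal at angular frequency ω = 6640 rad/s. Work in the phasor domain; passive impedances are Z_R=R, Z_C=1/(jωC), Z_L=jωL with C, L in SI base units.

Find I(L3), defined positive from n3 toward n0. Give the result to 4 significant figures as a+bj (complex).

-0.01191-0.003756j A

Apply KCL at each of the 3 non-ground nodes and solve the resulting linear system.
Node n1: branches {L1, L2, R1, L4, I1, R3, V1} → V_1 = 0.5586+0.1921j
Node n2: branches {L2, R2, L4, L5, V1} → V_2 = -0.5314+0.1921j
Node n3: branches {L1, R2, L3, R3, R4, L6} → V_3 = 0.003467-0.01100j
Source currents: i(V1)=-0.02153+1.134j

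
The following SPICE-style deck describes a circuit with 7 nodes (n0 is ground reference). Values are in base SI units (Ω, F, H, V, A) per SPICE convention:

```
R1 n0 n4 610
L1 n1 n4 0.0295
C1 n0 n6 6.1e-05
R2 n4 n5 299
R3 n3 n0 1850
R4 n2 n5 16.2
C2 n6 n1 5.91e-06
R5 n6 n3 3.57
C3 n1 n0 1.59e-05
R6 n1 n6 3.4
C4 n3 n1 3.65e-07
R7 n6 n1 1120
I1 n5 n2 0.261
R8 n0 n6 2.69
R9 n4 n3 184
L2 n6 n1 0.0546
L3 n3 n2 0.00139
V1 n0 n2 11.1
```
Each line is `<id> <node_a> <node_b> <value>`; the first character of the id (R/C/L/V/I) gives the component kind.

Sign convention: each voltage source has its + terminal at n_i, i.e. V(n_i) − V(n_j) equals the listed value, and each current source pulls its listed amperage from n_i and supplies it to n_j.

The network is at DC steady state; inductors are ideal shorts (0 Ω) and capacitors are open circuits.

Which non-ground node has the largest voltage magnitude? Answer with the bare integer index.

MNA unknowns: 6 node voltages V₁..V_6 plus 4 source currents (L1, L2, L3, V1)
R1: Y=0.001639 on G[0,4]
L1: row V1−V4=0, i_L1 at 1,4
C1: Y=0.000 on G[0,6]
R2: Y=0.003344 on G[4,5]
R3: Y=0.0005405 on G[3,0]
R4: Y=0.06173 on G[2,5]
C2: Y=0.000 on G[6,1]
R5: Y=0.2801 on G[6,3]
C3: Y=0.000 on G[1,0]
R6: Y=0.2941 on G[1,6]
C4: Y=0.000 on G[3,1]
R7: Y=0.0008929 on G[6,1]
I1: z[5]−=0.261, z[2]+=0.261
R8: Y=0.3717 on G[0,6]
R9: Y=0.005435 on G[4,3]
L2: row V6−V1=0, i_L2 at 6,1
L3: row V3−V2=0, i_L3 at 3,2
V1: row V0−V2=11.1, i_V1 at 0,2
solve → V1=-4.861, V2=-11.10, V3=-11.10, V4=-4.861, V5=-14.79, V6=-4.861
aux → i_L1=0.05915, i_L2=0.05915, i_L3=1.788, i_V1=-1.821

5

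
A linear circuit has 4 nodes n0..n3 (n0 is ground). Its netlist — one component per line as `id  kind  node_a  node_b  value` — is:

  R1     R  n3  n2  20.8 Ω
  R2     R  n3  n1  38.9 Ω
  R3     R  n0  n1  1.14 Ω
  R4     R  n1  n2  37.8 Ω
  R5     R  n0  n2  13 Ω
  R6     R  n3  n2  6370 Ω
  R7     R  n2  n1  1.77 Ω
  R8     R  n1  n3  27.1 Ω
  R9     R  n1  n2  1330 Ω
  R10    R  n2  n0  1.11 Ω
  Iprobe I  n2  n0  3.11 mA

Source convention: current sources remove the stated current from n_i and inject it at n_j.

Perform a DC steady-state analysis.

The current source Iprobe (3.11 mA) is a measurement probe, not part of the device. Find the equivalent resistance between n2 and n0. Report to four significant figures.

Element admittances at DC:
  Y(R1) = 0.04808 S between n3,n2
  Y(R2) = 0.02571 S between n3,n1
  Y(R3) = 0.8772 S between n0,n1
  Y(R4) = 0.02646 S between n1,n2
  Y(R5) = 0.07692 S between n0,n2
  Y(R6) = 0.0001570 S between n3,n2
  Y(R7) = 0.5650 S between n2,n1
  Y(R8) = 0.03690 S between n1,n3
  Y(R9) = 0.0007519 S between n1,n2
  Y(R10) = 0.9009 S between n2,n0
  Iprobe: injects 0.00311 A into n0 (from n2)
Assemble and solve the 3×3 MNA system:
  V(n1)=-0.0009599  V(n2)=-0.002319  V(n3)=-0.001552

R_eq = 0.7458 Ω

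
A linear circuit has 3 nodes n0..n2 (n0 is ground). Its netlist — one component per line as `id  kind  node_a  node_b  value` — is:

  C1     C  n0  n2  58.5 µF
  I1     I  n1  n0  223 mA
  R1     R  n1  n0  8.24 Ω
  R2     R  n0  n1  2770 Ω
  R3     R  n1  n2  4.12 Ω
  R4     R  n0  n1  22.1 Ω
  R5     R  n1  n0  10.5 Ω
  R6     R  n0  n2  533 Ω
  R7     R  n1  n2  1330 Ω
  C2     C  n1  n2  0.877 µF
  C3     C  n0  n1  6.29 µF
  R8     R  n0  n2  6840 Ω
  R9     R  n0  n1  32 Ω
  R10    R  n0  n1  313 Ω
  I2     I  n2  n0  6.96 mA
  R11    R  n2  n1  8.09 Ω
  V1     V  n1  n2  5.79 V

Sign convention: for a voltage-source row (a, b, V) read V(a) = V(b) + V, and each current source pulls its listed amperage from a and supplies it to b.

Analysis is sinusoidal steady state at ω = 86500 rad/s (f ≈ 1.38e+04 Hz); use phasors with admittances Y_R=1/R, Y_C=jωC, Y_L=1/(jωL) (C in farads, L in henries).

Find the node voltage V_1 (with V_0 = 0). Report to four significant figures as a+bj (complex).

5.211+0.3167j V

Element admittances at ω=86500 rad/s:
  Y(C1) = 0.000+5.060j S between n0,n2
  I1: injects 0.223 A into n0 (from n1)
  Y(R1) = 0.1214+0.000j S between n1,n0
  Y(R2) = 0.0003610+0.000j S between n0,n1
  Y(R3) = 0.2427+0.000j S between n1,n2
  Y(R4) = 0.04525+0.000j S between n0,n1
  Y(R5) = 0.09524+0.000j S between n1,n0
  Y(R6) = 0.001876+0.000j S between n0,n2
  Y(R7) = 0.0007519+0.000j S between n1,n2
  Y(C2) = 0.000+0.07586j S between n1,n2
  Y(C3) = 0.000+0.5441j S between n0,n1
  Y(R8) = 0.0001462+0.000j S between n0,n2
  Y(R9) = 0.03125+0.000j S between n0,n1
  Y(R10) = 0.003195+0.000j S between n0,n1
  I2: injects 0.00696 A into n0 (from n2)
  Y(R11) = 0.1236+0.000j S between n2,n1
  V1: constraint V(n1)−V(n2) = 5.79
Assemble and solve the 3×3 MNA system:
  V(n1)=5.211+0.3167j  V(n2)=-0.5790+0.3167j
  i(V1)=-3.722-3.368j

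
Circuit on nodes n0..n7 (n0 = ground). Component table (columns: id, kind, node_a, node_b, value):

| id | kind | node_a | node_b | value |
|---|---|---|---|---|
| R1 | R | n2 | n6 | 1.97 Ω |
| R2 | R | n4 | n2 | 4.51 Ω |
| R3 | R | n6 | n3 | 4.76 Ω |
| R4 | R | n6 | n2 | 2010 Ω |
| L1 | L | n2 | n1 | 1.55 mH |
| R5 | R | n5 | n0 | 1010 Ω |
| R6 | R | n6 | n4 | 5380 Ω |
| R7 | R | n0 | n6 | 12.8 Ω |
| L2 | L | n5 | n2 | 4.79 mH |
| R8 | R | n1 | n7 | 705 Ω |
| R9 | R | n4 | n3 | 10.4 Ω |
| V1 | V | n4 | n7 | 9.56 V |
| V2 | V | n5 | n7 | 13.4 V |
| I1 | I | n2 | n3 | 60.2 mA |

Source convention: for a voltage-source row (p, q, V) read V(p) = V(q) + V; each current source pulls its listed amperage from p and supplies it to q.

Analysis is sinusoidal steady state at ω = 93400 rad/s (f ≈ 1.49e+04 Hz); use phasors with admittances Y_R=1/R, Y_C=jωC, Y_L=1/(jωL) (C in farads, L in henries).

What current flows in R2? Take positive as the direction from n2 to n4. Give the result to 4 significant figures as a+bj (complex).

-0.02620-0.004875j A

Apply KCL at each of the 7 non-ground nodes and solve the resulting linear system.
Node n1: branches {L1, R8} → V_1 = -0.5269-1.862j
Node n2: branches {R1, R2, R4, L1, L2, I1} → V_2 = -0.1405-0.002809j
Node n3: branches {R3, R9, I1} → V_3 = 0.1564+0.005855j
Node n4: branches {R2, R6, R9, V1} → V_4 = -0.02235+0.01918j
Node n5: branches {R5, L2, V2} → V_5 = 3.818+0.01918j
Node n6: branches {R1, R3, R4, R6, R7} → V_6 = -0.04838-0.0002430j
Node n7: branches {R8, V1, V2} → V_7 = -9.582+0.01918j
Source currents: i(V1)=-0.009016-0.006159j, i(V2)=-0.003829+0.008828j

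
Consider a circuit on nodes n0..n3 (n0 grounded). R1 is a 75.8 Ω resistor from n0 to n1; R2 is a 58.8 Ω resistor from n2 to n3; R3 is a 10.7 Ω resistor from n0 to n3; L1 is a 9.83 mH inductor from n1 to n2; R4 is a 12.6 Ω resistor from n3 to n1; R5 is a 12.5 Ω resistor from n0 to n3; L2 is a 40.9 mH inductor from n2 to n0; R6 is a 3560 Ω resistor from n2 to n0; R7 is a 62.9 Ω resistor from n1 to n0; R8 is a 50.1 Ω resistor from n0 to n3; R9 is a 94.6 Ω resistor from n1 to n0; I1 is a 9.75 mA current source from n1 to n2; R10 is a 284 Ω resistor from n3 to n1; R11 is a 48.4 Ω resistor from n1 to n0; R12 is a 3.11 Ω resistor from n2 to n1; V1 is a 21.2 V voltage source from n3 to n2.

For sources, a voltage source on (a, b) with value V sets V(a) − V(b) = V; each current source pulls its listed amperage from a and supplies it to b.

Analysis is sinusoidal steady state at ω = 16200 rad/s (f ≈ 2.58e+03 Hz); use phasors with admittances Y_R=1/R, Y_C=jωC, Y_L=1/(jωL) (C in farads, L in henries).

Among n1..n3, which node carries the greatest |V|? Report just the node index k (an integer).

MNA unknowns: 3 node voltages V₁..V_3 plus 1 source current (V1)
R1: Y=0.01319+0.000j on G[0,1]
R2: Y=0.01701+0.000j on G[2,3]
R3: Y=0.09346+0.000j on G[0,3]
L1: Y=0.000-0.006280j on G[1,2]
R4: Y=0.07937+0.000j on G[3,1]
R5: Y=0.08000+0.000j on G[0,3]
L2: Y=0.000-0.001509j on G[2,0]
R6: Y=0.0002809+0.000j on G[2,0]
R7: Y=0.01590+0.000j on G[1,0]
R8: Y=0.01996+0.000j on G[0,3]
R9: Y=0.01057+0.000j on G[1,0]
I1: z[1]−=0.00975, z[2]+=0.00975
R10: Y=0.003521+0.000j on G[3,1]
R11: Y=0.02066+0.000j on G[1,0]
R12: Y=0.3215+0.000j on G[2,1]
V1: row V3−V2=21.2, i_V1 at 3,2
solve → V1=-11.54-0.02955j, V2=-17.58-0.1277j, V3=3.624-0.1277j
aux → i_V1=-2.318+0.03285j

2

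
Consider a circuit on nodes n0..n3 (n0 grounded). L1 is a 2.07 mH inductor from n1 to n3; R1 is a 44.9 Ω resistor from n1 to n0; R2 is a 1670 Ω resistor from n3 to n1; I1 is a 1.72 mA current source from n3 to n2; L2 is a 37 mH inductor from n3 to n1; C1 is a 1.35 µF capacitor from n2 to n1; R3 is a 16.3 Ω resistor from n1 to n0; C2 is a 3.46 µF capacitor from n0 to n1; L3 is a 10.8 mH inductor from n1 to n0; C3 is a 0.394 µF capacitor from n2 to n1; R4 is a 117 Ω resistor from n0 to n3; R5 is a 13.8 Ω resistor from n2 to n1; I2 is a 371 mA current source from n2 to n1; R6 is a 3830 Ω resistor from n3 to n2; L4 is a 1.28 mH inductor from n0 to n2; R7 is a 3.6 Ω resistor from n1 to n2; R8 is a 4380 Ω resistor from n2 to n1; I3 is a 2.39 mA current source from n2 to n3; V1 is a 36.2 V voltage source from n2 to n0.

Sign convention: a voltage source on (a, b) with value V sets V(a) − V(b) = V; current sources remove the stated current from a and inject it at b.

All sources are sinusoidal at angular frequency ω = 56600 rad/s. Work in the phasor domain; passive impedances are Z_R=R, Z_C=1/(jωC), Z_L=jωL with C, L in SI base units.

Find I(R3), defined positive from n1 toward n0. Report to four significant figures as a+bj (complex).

1.504-0.4911j A

Apply KCL at each of the 3 non-ground nodes and solve the resulting linear system.
Node n1: branches {L1, R1, R2, L2, C1, R3, C2, L3, C3, R5, I2, R7, R8} → V_1 = 24.51-8.004j
Node n2: branches {I1, C1, C3, R5, I2, R6, L4, R7, R8, I3, V1} → V_2 = 36.20+0.000j
Node n3: branches {L1, R2, I1, L2, R4, R6, I3} → V_3 = 9.363-15.03j
Source currents: i(V1)=-3.684-3.463j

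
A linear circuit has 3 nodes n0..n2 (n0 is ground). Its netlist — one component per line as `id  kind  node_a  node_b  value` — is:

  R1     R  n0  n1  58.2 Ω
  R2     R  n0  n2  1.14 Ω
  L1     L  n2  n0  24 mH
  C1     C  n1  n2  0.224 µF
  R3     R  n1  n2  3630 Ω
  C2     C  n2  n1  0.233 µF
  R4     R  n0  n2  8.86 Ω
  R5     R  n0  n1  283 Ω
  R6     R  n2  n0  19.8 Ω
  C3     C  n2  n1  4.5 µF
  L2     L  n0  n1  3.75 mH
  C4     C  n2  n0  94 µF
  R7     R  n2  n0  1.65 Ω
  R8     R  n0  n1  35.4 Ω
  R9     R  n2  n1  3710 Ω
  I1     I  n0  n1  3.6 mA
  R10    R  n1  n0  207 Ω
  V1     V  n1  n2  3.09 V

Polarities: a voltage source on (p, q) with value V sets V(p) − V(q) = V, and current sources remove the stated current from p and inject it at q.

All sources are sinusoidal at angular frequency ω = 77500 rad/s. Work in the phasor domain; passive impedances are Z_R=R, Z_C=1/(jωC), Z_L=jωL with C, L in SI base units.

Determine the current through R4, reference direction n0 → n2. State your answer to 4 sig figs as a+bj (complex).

Apply KCL at each of the 2 non-ground nodes and solve the resulting linear system.
Node n1: branches {R1, C1, R3, C2, R5, C3, L2, R8, R9, I1, R10, V1} → V_1 = 3.086+0.02150j
Node n2: branches {R2, L1, C1, R3, C2, R4, R6, C3, C4, R7, R9, V1} → V_2 = -0.003562+0.02150j
Source currents: i(V1)=-0.1642-1.178j

0.0004020-0.002427j A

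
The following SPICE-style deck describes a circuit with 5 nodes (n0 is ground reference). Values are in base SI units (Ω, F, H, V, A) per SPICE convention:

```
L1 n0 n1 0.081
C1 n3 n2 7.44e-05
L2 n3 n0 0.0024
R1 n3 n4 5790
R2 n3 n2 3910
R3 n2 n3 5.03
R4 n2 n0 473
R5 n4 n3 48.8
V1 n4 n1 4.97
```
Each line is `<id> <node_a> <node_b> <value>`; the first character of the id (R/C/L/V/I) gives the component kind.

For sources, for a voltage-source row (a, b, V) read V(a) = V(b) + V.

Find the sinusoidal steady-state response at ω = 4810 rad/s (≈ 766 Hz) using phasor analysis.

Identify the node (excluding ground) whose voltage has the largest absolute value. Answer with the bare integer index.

1

Apply KCL at each of the 4 non-ground nodes and solve the resulting linear system.
Node n1: branches {L1, V1} → V_1 = -4.757-0.5772j
Node n2: branches {C1, R2, R3, R4} → V_2 = 0.1409+0.01426j
Node n3: branches {C1, L2, R1, R2, R3, R5} → V_3 = 0.1413+0.01366j
Node n4: branches {R1, R5, V1} → V_4 = 0.2130-0.5772j
Source currents: i(V1)=-0.001481+0.01221j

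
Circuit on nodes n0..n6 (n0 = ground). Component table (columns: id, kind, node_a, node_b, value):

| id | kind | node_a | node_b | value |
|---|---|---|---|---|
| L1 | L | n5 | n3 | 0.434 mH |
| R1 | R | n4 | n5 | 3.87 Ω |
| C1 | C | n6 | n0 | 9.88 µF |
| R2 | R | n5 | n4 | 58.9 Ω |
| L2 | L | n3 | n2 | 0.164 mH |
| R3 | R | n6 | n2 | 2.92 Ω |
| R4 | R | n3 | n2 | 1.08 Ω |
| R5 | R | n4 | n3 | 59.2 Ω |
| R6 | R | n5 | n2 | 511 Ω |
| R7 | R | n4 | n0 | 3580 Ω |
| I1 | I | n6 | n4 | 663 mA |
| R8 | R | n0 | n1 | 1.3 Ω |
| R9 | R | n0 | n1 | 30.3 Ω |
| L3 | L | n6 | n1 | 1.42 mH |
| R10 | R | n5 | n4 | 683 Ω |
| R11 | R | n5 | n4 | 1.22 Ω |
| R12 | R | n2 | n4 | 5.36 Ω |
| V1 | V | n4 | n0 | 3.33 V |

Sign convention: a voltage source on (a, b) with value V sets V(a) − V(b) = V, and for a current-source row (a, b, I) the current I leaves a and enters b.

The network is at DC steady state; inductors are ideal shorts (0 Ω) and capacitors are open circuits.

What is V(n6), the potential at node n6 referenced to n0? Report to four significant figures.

0.2233 V

MNA unknowns: 6 node voltages V₁..V_6 plus 4 source currents (L1, L2, L3, V1)
L1: row V5−V3=0, i_L1 at 5,3
R1: Y=0.2584 on G[4,5]
C1: Y=0.000 on G[6,0]
R2: Y=0.01698 on G[5,4]
L2: row V3−V2=0, i_L2 at 3,2
R3: Y=0.3425 on G[6,2]
R4: Y=0.9259 on G[3,2]
R5: Y=0.01689 on G[4,3]
R6: Y=0.001957 on G[5,2]
R7: Y=0.0002793 on G[4,0]
I1: z[6]−=0.663, z[4]+=0.663
R8: Y=0.7692 on G[0,1]
R9: Y=0.03300 on G[0,1]
L3: row V6−V1=0, i_L3 at 6,1
R10: Y=0.001464 on G[5,4]
R11: Y=0.8197 on G[5,4]
R12: Y=0.1866 on G[2,4]
V1: row V4−V0=3.33, i_V1 at 4,0
solve → V1=0.2233, V2=2.682, V3=2.682, V4=3.330, V5=2.682, V6=0.2233
aux → i_L1=0.7103, i_L2=0.7213, i_L3=0.1791, i_V1=-0.1800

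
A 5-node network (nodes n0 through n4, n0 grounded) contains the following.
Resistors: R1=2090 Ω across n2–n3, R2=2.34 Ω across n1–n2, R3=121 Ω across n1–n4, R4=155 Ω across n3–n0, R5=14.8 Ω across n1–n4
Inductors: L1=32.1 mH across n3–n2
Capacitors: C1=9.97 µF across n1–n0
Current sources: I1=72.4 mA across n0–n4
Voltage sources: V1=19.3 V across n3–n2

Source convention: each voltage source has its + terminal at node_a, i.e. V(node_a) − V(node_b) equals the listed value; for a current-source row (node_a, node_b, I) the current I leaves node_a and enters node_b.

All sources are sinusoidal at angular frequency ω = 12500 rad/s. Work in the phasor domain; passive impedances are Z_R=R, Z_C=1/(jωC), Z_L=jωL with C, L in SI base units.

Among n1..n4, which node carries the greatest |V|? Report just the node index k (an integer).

MNA unknowns: 4 node voltages V₁..V_4 plus 1 source current (V1)
R1: Y=0.0004785+0.000j on G[2,3]
L1: Y=0.000-0.002492j on G[3,2]
R2: Y=0.4274+0.000j on G[1,2]
C1: Y=0.000+0.1246j on G[1,0]
I1: z[0]−=0.0724, z[4]+=0.0724
R3: Y=0.008264+0.000j on G[1,4]
R4: Y=0.006452+0.000j on G[3,0]
R5: Y=0.06757+0.000j on G[1,4]
V1: row V3−V2=19.3, i_V1 at 3,2
solve → V1=-0.02052+0.4023j, V2=-0.3072+0.3963j, V3=18.99+0.3963j, V4=0.9342+0.4023j
aux → i_V1=-0.1318+0.04554j

3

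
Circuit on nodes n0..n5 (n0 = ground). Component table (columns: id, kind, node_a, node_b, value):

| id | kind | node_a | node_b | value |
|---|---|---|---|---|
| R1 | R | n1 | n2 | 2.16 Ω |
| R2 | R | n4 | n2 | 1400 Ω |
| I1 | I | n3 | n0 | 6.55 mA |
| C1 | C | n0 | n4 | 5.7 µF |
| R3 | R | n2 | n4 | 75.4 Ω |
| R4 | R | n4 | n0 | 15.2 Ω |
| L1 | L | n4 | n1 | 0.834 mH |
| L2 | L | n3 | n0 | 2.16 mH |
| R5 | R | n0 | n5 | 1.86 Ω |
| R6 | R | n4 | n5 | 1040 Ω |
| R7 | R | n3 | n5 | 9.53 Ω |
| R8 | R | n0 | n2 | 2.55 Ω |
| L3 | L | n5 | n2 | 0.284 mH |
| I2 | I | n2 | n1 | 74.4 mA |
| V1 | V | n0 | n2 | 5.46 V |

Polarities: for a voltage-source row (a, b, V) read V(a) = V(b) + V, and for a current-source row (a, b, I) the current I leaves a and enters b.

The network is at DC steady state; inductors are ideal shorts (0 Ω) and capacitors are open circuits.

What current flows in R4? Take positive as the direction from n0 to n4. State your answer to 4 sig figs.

MNA unknowns: 5 node voltages V₁..V_5 plus 4 source currents (L1, L2, L3, V1)
R1: Y=0.4630 on G[1,2]
R2: Y=0.0007143 on G[4,2]
I1: z[3]−=0.00655, z[0]+=0.00655
C1: Y=0.000 on G[0,4]
R3: Y=0.01326 on G[2,4]
R4: Y=0.06579 on G[4,0]
L1: row V4−V1=0, i_L1 at 4,1
L2: row V3−V0=0, i_L2 at 3,0
R5: Y=0.5376 on G[0,5]
R6: Y=0.0009615 on G[4,5]
R7: Y=0.1049 on G[3,5]
R8: Y=0.3922 on G[0,2]
L3: row V5−V2=0, i_L3 at 5,2
I2: z[2]−=0.0744, z[1]+=0.0744
V1: row V0−V2=5.46, i_V1 at 0,2
solve → V1=-4.662, V2=-5.460, V3=0.000, V4=-4.662, V5=-5.460
aux → i_L1=0.2948, i_L2=-0.5795, i_L3=3.509, i_V1=-5.956

0.3067 A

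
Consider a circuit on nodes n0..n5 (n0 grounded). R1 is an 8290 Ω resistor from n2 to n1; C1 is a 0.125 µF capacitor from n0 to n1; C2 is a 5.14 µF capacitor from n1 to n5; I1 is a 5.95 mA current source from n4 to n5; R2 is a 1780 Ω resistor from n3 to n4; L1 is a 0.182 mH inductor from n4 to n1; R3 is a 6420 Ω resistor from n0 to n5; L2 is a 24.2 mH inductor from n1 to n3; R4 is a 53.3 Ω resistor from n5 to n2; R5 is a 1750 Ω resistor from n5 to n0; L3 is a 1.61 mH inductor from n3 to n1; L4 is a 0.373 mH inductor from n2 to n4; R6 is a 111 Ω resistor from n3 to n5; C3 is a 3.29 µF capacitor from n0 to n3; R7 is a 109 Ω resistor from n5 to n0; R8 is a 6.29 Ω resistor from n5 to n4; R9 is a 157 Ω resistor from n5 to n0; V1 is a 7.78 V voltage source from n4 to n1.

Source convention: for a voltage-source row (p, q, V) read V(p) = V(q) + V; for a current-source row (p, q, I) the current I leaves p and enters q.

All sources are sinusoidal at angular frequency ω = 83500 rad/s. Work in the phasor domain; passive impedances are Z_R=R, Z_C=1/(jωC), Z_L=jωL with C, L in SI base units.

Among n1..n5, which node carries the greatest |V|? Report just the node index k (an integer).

4

Apply KCL at each of the 5 non-ground nodes and solve the resulting linear system.
Node n1: branches {R1, C1, C2, L1, L2, L3, V1} → V_1 = -0.8920+2.773j
Node n2: branches {R1, R4, L4} → V_2 = 6.356-0.9079j
Node n3: branches {R2, L2, L3, R6, C3} → V_3 = 0.03518-0.09921j
Node n4: branches {I1, R2, L1, L4, R8, V1} → V_4 = 6.888+2.773j
Node n5: branches {C2, I1, R3, R4, R5, R6, R7, R8, R9} → V_5 = 0.1038-0.02187j
Source currents: i(V1)=-1.207+0.08306j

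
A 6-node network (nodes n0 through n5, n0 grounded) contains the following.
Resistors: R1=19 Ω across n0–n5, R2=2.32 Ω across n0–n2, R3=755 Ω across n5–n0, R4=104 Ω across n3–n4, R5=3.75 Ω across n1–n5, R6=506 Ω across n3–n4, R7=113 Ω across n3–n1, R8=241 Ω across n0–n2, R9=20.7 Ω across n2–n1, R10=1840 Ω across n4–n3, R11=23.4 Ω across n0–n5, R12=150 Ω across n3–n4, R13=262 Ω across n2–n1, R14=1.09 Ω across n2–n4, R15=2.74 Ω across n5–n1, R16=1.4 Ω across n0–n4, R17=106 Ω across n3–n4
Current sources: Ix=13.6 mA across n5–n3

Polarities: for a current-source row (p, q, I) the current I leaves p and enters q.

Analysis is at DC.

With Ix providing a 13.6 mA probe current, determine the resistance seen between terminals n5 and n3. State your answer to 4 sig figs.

R_eq = 31.47 Ω

Element admittances at DC:
  Y(R1) = 0.05263 S between n0,n5
  Y(R2) = 0.4310 S between n0,n2
  Y(R3) = 0.001325 S between n5,n0
  Y(R4) = 0.009615 S between n3,n4
  Y(R5) = 0.2667 S between n1,n5
  Y(R6) = 0.001976 S between n3,n4
  Y(R7) = 0.008850 S between n3,n1
  Y(R8) = 0.004149 S between n0,n2
  Y(R9) = 0.04831 S between n2,n1
  Y(R10) = 0.0005435 S between n4,n3
  Y(R11) = 0.04274 S between n0,n5
  Y(R12) = 0.006667 S between n3,n4
  Y(R13) = 0.003817 S between n2,n1
  Y(R14) = 0.9174 S between n2,n4
  Y(R15) = 0.3650 S between n5,n1
  Y(R16) = 0.7143 S between n0,n4
  Y(R17) = 0.009434 S between n3,n4
  Ix: injects 0.0136 A into n3 (from n5)
Assemble and solve the 5×5 MNA system:
  V(n1)=-0.05850  V(n2)=0.002837  V(n3)=0.3586  V(n4)=0.007668  V(n5)=-0.06941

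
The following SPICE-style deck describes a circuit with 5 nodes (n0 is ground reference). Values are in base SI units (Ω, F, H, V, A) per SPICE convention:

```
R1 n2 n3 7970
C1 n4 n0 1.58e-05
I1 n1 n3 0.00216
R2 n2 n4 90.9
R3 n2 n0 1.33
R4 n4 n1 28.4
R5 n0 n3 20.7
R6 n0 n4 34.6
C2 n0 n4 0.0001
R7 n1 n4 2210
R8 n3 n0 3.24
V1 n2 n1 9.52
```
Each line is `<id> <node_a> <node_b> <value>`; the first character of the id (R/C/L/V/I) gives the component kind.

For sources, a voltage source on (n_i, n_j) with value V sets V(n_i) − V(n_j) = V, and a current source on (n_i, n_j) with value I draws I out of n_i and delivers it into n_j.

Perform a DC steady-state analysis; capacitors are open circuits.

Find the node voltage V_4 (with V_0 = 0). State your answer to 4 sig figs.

-4.391 V

MNA unknowns: 4 node voltages V₁..V_4 plus 1 source current (V1)
R1: Y=0.0001255 on G[2,3]
C1: Y=0.000 on G[4,0]
I1: z[1]−=0.00216, z[3]+=0.00216
R2: Y=0.01100 on G[2,4]
R3: Y=0.7519 on G[2,0]
R4: Y=0.03521 on G[4,1]
R5: Y=0.04831 on G[0,3]
R6: Y=0.02890 on G[0,4]
C2: Y=0.000 on G[0,4]
R7: Y=0.0004525 on G[1,4]
R8: Y=0.3086 on G[3,0]
V1: row V2−V1=9.52, i_V1 at 2,1
solve → V1=-9.354, V2=0.1659, V3=0.006107, V4=-4.391
aux → i_V1=-0.1749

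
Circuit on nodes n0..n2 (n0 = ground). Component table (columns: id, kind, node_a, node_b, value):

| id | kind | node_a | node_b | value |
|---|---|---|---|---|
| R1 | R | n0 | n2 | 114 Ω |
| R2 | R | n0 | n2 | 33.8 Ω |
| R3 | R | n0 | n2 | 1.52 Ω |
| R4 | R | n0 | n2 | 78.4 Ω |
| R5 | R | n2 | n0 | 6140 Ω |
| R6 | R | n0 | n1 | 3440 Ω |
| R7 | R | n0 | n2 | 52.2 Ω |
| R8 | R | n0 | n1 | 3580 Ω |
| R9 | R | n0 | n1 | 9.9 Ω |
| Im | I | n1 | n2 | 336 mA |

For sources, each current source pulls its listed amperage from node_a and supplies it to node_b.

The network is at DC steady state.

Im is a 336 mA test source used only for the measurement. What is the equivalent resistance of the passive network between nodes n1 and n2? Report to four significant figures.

R_eq = 11.22 Ω

MNA unknowns: 2 node voltages V₁..V_2
R1: Y=0.008772 on G[0,2]
R2: Y=0.02959 on G[0,2]
R3: Y=0.6579 on G[0,2]
R4: Y=0.01276 on G[0,2]
R5: Y=0.0001629 on G[2,0]
R6: Y=0.0002907 on G[0,1]
R7: Y=0.01916 on G[0,2]
R8: Y=0.0002793 on G[0,1]
R9: Y=0.1010 on G[0,1]
Im: z[1]−=0.336, z[2]+=0.336
solve → V1=-3.308, V2=0.4613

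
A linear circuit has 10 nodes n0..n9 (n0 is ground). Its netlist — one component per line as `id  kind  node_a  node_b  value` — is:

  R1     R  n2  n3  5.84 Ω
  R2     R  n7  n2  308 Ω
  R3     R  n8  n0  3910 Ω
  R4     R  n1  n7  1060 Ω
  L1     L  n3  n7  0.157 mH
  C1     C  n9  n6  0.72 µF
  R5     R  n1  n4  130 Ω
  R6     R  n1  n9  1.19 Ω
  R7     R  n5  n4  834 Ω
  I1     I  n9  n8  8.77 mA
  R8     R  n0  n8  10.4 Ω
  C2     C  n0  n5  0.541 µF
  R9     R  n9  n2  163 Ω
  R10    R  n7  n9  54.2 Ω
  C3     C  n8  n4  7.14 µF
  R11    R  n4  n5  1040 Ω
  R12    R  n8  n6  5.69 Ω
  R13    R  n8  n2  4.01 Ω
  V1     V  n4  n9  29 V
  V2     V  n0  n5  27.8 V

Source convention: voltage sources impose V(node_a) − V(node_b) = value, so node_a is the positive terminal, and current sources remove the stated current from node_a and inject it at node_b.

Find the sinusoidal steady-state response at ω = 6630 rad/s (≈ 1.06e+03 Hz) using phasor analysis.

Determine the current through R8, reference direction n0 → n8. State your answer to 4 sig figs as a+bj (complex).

0.07163-0.01681j A

Apply KCL at each of the 9 non-ground nodes and solve the resulting linear system.
Node n1: branches {R4, R5, R6} → V_1 = -23.28-7.796j
Node n2: branches {R1, R2, R9, R13} → V_2 = -2.723-0.4911j
Node n3: branches {R1, L1} → V_3 = -4.821-1.179j
Node n4: branches {R5, R7, C3, R11, V1} → V_4 = 5.440-7.803j
Node n5: branches {R7, C2, R11, V2} → V_5 = -27.80+0.000j
Node n6: branches {C1, R12} → V_6 = -0.5452-0.4502j
Node n7: branches {R2, R4, L1, R10} → V_7 = -4.698-1.553j
Node n8: branches {R3, I1, R8, C3, R12, R13} → V_8 = -0.7449+0.1749j
Node n9: branches {C1, R6, I1, R9, R10, V1} → V_9 = -23.56-7.803j
Source currents: i(V1)=-0.6704-0.2759j, i(V2)=-0.07182-0.08285j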